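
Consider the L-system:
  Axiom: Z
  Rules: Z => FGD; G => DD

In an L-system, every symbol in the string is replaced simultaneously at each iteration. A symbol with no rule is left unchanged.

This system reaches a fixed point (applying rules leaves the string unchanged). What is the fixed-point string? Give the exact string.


Answer: FDDD

Derivation:
Step 0: Z
Step 1: FGD
Step 2: FDDD
Step 3: FDDD  (unchanged — fixed point at step 2)


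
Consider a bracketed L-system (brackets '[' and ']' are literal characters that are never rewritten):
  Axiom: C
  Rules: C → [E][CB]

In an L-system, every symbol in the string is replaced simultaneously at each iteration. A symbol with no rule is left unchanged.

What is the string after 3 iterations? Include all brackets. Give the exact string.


Step 0: C
Step 1: [E][CB]
Step 2: [E][[E][CB]B]
Step 3: [E][[E][[E][CB]B]B]

Answer: [E][[E][[E][CB]B]B]


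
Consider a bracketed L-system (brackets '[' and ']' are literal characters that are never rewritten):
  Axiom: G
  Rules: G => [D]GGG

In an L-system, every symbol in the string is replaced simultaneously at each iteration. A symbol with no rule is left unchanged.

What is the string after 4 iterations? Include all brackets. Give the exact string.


Answer: [D][D][D][D]GGG[D]GGG[D]GGG[D][D]GGG[D]GGG[D]GGG[D][D]GGG[D]GGG[D]GGG[D][D][D]GGG[D]GGG[D]GGG[D][D]GGG[D]GGG[D]GGG[D][D]GGG[D]GGG[D]GGG[D][D][D]GGG[D]GGG[D]GGG[D][D]GGG[D]GGG[D]GGG[D][D]GGG[D]GGG[D]GGG

Derivation:
Step 0: G
Step 1: [D]GGG
Step 2: [D][D]GGG[D]GGG[D]GGG
Step 3: [D][D][D]GGG[D]GGG[D]GGG[D][D]GGG[D]GGG[D]GGG[D][D]GGG[D]GGG[D]GGG
Step 4: [D][D][D][D]GGG[D]GGG[D]GGG[D][D]GGG[D]GGG[D]GGG[D][D]GGG[D]GGG[D]GGG[D][D][D]GGG[D]GGG[D]GGG[D][D]GGG[D]GGG[D]GGG[D][D]GGG[D]GGG[D]GGG[D][D][D]GGG[D]GGG[D]GGG[D][D]GGG[D]GGG[D]GGG[D][D]GGG[D]GGG[D]GGG


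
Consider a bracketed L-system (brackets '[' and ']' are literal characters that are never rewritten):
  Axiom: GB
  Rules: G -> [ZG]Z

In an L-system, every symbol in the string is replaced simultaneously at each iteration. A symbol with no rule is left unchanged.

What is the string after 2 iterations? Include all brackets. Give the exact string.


Step 0: GB
Step 1: [ZG]ZB
Step 2: [Z[ZG]Z]ZB

Answer: [Z[ZG]Z]ZB


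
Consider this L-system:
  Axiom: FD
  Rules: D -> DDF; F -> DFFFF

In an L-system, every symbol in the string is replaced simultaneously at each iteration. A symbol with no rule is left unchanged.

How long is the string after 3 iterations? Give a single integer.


Step 0: length = 2
Step 1: length = 8
Step 2: length = 34
Step 3: length = 148

Answer: 148


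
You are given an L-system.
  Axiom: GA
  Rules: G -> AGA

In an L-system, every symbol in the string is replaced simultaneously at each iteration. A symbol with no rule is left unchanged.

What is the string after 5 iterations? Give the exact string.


Answer: AAAAAGAAAAAA

Derivation:
Step 0: GA
Step 1: AGAA
Step 2: AAGAAA
Step 3: AAAGAAAA
Step 4: AAAAGAAAAA
Step 5: AAAAAGAAAAAA


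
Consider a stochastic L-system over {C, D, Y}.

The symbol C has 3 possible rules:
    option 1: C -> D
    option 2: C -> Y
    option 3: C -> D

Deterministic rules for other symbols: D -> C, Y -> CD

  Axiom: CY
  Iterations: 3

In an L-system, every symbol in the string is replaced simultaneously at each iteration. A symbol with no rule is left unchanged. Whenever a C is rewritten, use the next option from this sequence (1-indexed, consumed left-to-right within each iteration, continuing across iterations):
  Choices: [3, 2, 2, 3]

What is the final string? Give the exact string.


Step 0: CY
Step 1: DCD  (used choices [3])
Step 2: CYC  (used choices [2])
Step 3: YCDD  (used choices [2, 3])

Answer: YCDD


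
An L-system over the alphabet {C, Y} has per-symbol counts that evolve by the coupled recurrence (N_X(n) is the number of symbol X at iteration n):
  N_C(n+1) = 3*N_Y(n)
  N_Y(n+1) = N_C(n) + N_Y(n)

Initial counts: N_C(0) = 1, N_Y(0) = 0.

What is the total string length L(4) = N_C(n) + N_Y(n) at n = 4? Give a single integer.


Answer: 19

Derivation:
Step 0: N_C=1, N_Y=0, L=1
Step 1: N_C=0, N_Y=1, L=1
Step 2: N_C=3, N_Y=1, L=4
Step 3: N_C=3, N_Y=4, L=7
Step 4: N_C=12, N_Y=7, L=19


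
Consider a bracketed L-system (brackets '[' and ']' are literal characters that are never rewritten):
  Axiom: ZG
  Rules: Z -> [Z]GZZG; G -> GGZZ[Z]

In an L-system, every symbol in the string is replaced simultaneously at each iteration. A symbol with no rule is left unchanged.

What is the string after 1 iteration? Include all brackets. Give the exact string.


Answer: [Z]GZZGGGZZ[Z]

Derivation:
Step 0: ZG
Step 1: [Z]GZZGGGZZ[Z]


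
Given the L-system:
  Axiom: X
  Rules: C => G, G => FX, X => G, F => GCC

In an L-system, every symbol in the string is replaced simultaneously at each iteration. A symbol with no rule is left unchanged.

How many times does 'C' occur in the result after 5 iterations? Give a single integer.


Answer: 4

Derivation:
Step 0: X  (0 'C')
Step 1: G  (0 'C')
Step 2: FX  (0 'C')
Step 3: GCCG  (2 'C')
Step 4: FXGGFX  (0 'C')
Step 5: GCCGFXFXGCCG  (4 'C')


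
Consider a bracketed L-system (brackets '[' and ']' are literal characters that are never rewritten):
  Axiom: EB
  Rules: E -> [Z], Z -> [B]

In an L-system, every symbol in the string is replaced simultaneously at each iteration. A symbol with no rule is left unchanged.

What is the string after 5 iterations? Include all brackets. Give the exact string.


Answer: [[B]]B

Derivation:
Step 0: EB
Step 1: [Z]B
Step 2: [[B]]B
Step 3: [[B]]B
Step 4: [[B]]B
Step 5: [[B]]B


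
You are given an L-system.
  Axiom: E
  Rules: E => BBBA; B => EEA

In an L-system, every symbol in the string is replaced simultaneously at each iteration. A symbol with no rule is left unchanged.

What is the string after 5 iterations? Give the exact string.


Step 0: E
Step 1: BBBA
Step 2: EEAEEAEEAA
Step 3: BBBABBBAABBBABBBAABBBABBBAAA
Step 4: EEAEEAEEAAEEAEEAEEAAAEEAEEAEEAAEEAEEAEEAAAEEAEEAEEAAEEAEEAEEAAAA
Step 5: BBBABBBAABBBABBBAABBBABBBAAABBBABBBAABBBABBBAABBBABBBAAAABBBABBBAABBBABBBAABBBABBBAAABBBABBBAABBBABBBAABBBABBBAAAABBBABBBAABBBABBBAABBBABBBAAABBBABBBAABBBABBBAABBBABBBAAAAA

Answer: BBBABBBAABBBABBBAABBBABBBAAABBBABBBAABBBABBBAABBBABBBAAAABBBABBBAABBBABBBAABBBABBBAAABBBABBBAABBBABBBAABBBABBBAAAABBBABBBAABBBABBBAABBBABBBAAABBBABBBAABBBABBBAABBBABBBAAAAA


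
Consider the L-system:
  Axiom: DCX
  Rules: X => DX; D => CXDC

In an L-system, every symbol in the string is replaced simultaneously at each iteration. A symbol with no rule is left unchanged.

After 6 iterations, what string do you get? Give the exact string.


Answer: CCCDXCXDCCCXDCDXCCXDCDXCDXCXDCCCCCCXDCDXCDXCXDCCCCDXCXDCCCXDCDXCCCXDCDXCDXCXDCCCCDXCXDCCCXDCDXCCDXCXDCCCXDCDXCCXDCDXCDXCXDCCCCCCCCCCXDCDXCDXCXDCCCCDXCXDCCCXDCDXCCDXCXDCCCXDCDXCCXDCDXCDXCXDCCCCCCCDXCXDCCCXDCDXCCXDCDXCDXCXDCCCCCCXDCDXCDXCXDCCCCDXCXDCCCXDCDX

Derivation:
Step 0: DCX
Step 1: CXDCCDX
Step 2: CDXCXDCCCCXDCDX
Step 3: CCXDCDXCDXCXDCCCCCDXCXDCCCXDCDX
Step 4: CCDXCXDCCCXDCDXCCXDCDXCDXCXDCCCCCCCXDCDXCDXCXDCCCCDXCXDCCCXDCDX
Step 5: CCCXDCDXCDXCXDCCCCDXCXDCCCXDCDXCCDXCXDCCCXDCDXCCXDCDXCDXCXDCCCCCCCCDXCXDCCCXDCDXCCXDCDXCDXCXDCCCCCCXDCDXCDXCXDCCCCDXCXDCCCXDCDX
Step 6: CCCDXCXDCCCXDCDXCCXDCDXCDXCXDCCCCCCXDCDXCDXCXDCCCCDXCXDCCCXDCDXCCCXDCDXCDXCXDCCCCDXCXDCCCXDCDXCCDXCXDCCCXDCDXCCXDCDXCDXCXDCCCCCCCCCCXDCDXCDXCXDCCCCDXCXDCCCXDCDXCCDXCXDCCCXDCDXCCXDCDXCDXCXDCCCCCCCDXCXDCCCXDCDXCCXDCDXCDXCXDCCCCCCXDCDXCDXCXDCCCCDXCXDCCCXDCDX


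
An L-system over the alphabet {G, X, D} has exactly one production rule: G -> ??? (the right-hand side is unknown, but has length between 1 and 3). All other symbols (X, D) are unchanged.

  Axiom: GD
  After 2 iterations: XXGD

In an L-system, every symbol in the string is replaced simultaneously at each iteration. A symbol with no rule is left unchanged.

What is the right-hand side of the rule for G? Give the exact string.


Answer: XG

Derivation:
Trying G -> XG:
  Step 0: GD
  Step 1: XGD
  Step 2: XXGD
Matches the given result.


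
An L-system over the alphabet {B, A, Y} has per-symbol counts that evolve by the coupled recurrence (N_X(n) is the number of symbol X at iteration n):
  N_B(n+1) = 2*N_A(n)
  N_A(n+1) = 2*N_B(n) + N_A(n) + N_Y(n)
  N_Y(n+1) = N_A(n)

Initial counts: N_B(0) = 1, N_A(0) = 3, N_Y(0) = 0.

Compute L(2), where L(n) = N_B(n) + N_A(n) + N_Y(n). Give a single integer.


Answer: 35

Derivation:
Step 0: N_B=1, N_A=3, N_Y=0, L=4
Step 1: N_B=6, N_A=5, N_Y=3, L=14
Step 2: N_B=10, N_A=20, N_Y=5, L=35


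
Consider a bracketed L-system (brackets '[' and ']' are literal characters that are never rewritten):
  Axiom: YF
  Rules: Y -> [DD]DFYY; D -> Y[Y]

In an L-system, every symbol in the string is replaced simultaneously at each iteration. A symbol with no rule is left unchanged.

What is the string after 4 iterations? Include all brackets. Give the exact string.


Answer: [[Y[Y]Y[Y]]Y[Y]F[DD]DFYY[DD]DFYY[[Y[Y]Y[Y]]Y[Y]F[DD]DFYY[DD]DFYY][Y[Y]Y[Y]]Y[Y]F[DD]DFYY[DD]DFYY[[Y[Y]Y[Y]]Y[Y]F[DD]DFYY[DD]DFYY]][Y[Y]Y[Y]]Y[Y]F[DD]DFYY[DD]DFYY[[Y[Y]Y[Y]]Y[Y]F[DD]DFYY[DD]DFYY]F[[DD]DFYY[[DD]DFYY][DD]DFYY[[DD]DFYY]][DD]DFYY[[DD]DFYY]F[Y[Y]Y[Y]]Y[Y]F[DD]DFYY[DD]DFYY[Y[Y]Y[Y]]Y[Y]F[DD]DFYY[DD]DFYY[[DD]DFYY[[DD]DFYY][DD]DFYY[[DD]DFYY]][DD]DFYY[[DD]DFYY]F[Y[Y]Y[Y]]Y[Y]F[DD]DFYY[DD]DFYY[Y[Y]Y[Y]]Y[Y]F[DD]DFYY[DD]DFYYF

Derivation:
Step 0: YF
Step 1: [DD]DFYYF
Step 2: [Y[Y]Y[Y]]Y[Y]F[DD]DFYY[DD]DFYYF
Step 3: [[DD]DFYY[[DD]DFYY][DD]DFYY[[DD]DFYY]][DD]DFYY[[DD]DFYY]F[Y[Y]Y[Y]]Y[Y]F[DD]DFYY[DD]DFYY[Y[Y]Y[Y]]Y[Y]F[DD]DFYY[DD]DFYYF
Step 4: [[Y[Y]Y[Y]]Y[Y]F[DD]DFYY[DD]DFYY[[Y[Y]Y[Y]]Y[Y]F[DD]DFYY[DD]DFYY][Y[Y]Y[Y]]Y[Y]F[DD]DFYY[DD]DFYY[[Y[Y]Y[Y]]Y[Y]F[DD]DFYY[DD]DFYY]][Y[Y]Y[Y]]Y[Y]F[DD]DFYY[DD]DFYY[[Y[Y]Y[Y]]Y[Y]F[DD]DFYY[DD]DFYY]F[[DD]DFYY[[DD]DFYY][DD]DFYY[[DD]DFYY]][DD]DFYY[[DD]DFYY]F[Y[Y]Y[Y]]Y[Y]F[DD]DFYY[DD]DFYY[Y[Y]Y[Y]]Y[Y]F[DD]DFYY[DD]DFYY[[DD]DFYY[[DD]DFYY][DD]DFYY[[DD]DFYY]][DD]DFYY[[DD]DFYY]F[Y[Y]Y[Y]]Y[Y]F[DD]DFYY[DD]DFYY[Y[Y]Y[Y]]Y[Y]F[DD]DFYY[DD]DFYYF


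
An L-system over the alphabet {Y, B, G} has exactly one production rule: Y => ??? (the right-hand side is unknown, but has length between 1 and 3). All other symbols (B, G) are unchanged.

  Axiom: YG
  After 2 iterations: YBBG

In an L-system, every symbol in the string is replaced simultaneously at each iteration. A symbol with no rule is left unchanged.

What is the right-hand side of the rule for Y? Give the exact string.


Answer: YB

Derivation:
Trying Y => YB:
  Step 0: YG
  Step 1: YBG
  Step 2: YBBG
Matches the given result.


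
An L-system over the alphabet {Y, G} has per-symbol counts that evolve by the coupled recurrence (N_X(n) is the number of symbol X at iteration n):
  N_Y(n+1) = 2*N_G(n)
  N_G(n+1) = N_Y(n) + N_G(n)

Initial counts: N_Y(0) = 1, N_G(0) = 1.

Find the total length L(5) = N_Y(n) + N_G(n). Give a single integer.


Step 0: N_Y=1, N_G=1, L=2
Step 1: N_Y=2, N_G=2, L=4
Step 2: N_Y=4, N_G=4, L=8
Step 3: N_Y=8, N_G=8, L=16
Step 4: N_Y=16, N_G=16, L=32
Step 5: N_Y=32, N_G=32, L=64

Answer: 64


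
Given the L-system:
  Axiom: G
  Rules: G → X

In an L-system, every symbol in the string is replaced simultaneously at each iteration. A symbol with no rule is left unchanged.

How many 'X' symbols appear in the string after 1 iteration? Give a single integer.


Step 0: G  (0 'X')
Step 1: X  (1 'X')

Answer: 1


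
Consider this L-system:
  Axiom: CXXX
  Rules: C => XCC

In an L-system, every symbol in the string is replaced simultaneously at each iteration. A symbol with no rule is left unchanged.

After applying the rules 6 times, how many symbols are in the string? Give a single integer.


Step 0: length = 4
Step 1: length = 6
Step 2: length = 10
Step 3: length = 18
Step 4: length = 34
Step 5: length = 66
Step 6: length = 130

Answer: 130


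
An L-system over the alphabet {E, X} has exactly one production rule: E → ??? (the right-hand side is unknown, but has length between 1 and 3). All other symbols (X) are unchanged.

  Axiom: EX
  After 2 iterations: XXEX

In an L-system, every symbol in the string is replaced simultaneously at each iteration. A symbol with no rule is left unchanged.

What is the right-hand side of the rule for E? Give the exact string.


Answer: XE

Derivation:
Trying E → XE:
  Step 0: EX
  Step 1: XEX
  Step 2: XXEX
Matches the given result.


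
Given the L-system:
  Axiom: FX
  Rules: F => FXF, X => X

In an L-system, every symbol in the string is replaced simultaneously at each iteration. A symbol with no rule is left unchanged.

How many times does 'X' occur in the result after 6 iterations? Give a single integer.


Step 0: FX  (1 'X')
Step 1: FXFX  (2 'X')
Step 2: FXFXFXFX  (4 'X')
Step 3: FXFXFXFXFXFXFXFX  (8 'X')
Step 4: FXFXFXFXFXFXFXFXFXFXFXFXFXFXFXFX  (16 'X')
Step 5: FXFXFXFXFXFXFXFXFXFXFXFXFXFXFXFXFXFXFXFXFXFXFXFXFXFXFXFXFXFXFXFX  (32 'X')
Step 6: FXFXFXFXFXFXFXFXFXFXFXFXFXFXFXFXFXFXFXFXFXFXFXFXFXFXFXFXFXFXFXFXFXFXFXFXFXFXFXFXFXFXFXFXFXFXFXFXFXFXFXFXFXFXFXFXFXFXFXFXFXFXFXFX  (64 'X')

Answer: 64


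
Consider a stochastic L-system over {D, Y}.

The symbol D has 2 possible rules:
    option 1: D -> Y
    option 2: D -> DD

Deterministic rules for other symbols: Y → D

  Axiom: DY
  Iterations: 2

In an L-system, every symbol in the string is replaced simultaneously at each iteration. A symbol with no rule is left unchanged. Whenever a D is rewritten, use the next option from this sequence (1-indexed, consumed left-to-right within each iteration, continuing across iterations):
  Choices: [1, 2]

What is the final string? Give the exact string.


Answer: DDD

Derivation:
Step 0: DY
Step 1: YD  (used choices [1])
Step 2: DDD  (used choices [2])


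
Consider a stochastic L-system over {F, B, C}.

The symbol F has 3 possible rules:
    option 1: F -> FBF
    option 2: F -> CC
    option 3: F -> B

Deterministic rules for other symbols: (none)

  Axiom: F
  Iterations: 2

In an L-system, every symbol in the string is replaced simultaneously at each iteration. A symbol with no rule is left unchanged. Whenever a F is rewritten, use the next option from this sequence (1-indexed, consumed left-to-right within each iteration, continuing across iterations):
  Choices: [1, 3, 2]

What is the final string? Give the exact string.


Answer: BBCC

Derivation:
Step 0: F
Step 1: FBF  (used choices [1])
Step 2: BBCC  (used choices [3, 2])


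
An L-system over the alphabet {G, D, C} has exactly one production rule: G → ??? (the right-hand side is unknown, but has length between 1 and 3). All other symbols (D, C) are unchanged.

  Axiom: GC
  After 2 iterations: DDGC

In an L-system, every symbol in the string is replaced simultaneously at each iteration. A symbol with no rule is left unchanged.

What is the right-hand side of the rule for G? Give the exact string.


Trying G → DG:
  Step 0: GC
  Step 1: DGC
  Step 2: DDGC
Matches the given result.

Answer: DG


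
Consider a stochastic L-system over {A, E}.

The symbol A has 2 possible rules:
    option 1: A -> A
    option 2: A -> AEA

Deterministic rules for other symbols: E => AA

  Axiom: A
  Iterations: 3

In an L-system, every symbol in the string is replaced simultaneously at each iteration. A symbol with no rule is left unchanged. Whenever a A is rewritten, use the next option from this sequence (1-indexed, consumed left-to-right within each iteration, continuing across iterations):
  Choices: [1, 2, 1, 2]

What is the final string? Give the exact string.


Answer: AAAAEA

Derivation:
Step 0: A
Step 1: A  (used choices [1])
Step 2: AEA  (used choices [2])
Step 3: AAAAEA  (used choices [1, 2])


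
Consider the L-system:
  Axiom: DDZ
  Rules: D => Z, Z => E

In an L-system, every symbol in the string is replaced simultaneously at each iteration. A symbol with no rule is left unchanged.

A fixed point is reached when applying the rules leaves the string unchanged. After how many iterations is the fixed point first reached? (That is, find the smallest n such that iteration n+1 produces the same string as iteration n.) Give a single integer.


Step 0: DDZ
Step 1: ZZE
Step 2: EEE
Step 3: EEE  (unchanged — fixed point at step 2)

Answer: 2


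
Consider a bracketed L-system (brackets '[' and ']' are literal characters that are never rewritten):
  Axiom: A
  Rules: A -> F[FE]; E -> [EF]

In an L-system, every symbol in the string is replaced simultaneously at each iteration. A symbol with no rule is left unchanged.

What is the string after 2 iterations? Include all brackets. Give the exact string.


Step 0: A
Step 1: F[FE]
Step 2: F[F[EF]]

Answer: F[F[EF]]


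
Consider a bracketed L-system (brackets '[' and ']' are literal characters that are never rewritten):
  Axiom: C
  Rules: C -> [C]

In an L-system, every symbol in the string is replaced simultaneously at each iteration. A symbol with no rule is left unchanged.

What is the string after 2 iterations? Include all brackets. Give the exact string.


Answer: [[C]]

Derivation:
Step 0: C
Step 1: [C]
Step 2: [[C]]


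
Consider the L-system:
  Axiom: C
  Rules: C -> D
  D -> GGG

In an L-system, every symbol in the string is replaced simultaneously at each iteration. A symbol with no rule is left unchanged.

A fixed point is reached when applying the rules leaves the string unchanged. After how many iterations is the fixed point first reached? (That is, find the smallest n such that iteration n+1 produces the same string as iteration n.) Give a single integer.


Step 0: C
Step 1: D
Step 2: GGG
Step 3: GGG  (unchanged — fixed point at step 2)

Answer: 2


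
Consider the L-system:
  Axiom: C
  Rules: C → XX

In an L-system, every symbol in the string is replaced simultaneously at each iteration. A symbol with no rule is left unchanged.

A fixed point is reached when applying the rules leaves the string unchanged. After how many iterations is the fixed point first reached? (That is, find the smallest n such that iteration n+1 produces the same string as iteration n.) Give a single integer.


Step 0: C
Step 1: XX
Step 2: XX  (unchanged — fixed point at step 1)

Answer: 1


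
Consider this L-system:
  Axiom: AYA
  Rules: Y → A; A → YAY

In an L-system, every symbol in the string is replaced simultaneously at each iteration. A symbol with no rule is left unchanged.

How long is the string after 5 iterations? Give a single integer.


Answer: 107

Derivation:
Step 0: length = 3
Step 1: length = 7
Step 2: length = 13
Step 3: length = 27
Step 4: length = 53
Step 5: length = 107


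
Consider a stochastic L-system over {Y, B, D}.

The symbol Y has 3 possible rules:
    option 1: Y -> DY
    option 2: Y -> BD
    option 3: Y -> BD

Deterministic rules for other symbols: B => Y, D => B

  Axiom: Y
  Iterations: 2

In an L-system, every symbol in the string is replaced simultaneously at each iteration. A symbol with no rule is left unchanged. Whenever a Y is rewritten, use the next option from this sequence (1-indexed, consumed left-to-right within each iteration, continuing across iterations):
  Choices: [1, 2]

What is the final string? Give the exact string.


Answer: BBD

Derivation:
Step 0: Y
Step 1: DY  (used choices [1])
Step 2: BBD  (used choices [2])


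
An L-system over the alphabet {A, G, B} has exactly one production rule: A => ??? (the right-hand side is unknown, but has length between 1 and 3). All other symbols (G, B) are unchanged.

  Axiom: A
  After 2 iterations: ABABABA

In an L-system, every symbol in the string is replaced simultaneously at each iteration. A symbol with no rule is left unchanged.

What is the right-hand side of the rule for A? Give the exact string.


Answer: ABA

Derivation:
Trying A => ABA:
  Step 0: A
  Step 1: ABA
  Step 2: ABABABA
Matches the given result.


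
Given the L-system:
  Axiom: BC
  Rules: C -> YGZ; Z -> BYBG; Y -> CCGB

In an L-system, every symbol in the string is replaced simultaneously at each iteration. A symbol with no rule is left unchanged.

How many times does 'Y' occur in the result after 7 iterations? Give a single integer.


Answer: 20

Derivation:
Step 0: BC  (0 'Y')
Step 1: BYGZ  (1 'Y')
Step 2: BCCGBGBYBG  (1 'Y')
Step 3: BYGZYGZGBGBCCGBBG  (2 'Y')
Step 4: BCCGBGBYBGCCGBGBYBGGBGBYGZYGZGBBG  (4 'Y')
Step 5: BYGZYGZGBGBCCGBBGYGZYGZGBGBCCGBBGGBGBCCGBGBYBGCCGBGBYBGGBBG  (6 'Y')
Step 6: BCCGBGBYBGCCGBGBYBGGBGBYGZYGZGBBGCCGBGBYBGCCGBGBYBGGBGBYGZYGZGBBGGBGBYGZYGZGBGBCCGBBGYGZYGZGBGBCCGBBGGBBG  (12 'Y')
Step 7: BYGZYGZGBGBCCGBBGYGZYGZGBGBCCGBBGGBGBCCGBGBYBGCCGBGBYBGGBBGYGZYGZGBGBCCGBBGYGZYGZGBGBCCGBBGGBGBCCGBGBYBGCCGBGBYBGGBBGGBGBCCGBGBYBGCCGBGBYBGGBGBYGZYGZGBBGCCGBGBYBGCCGBGBYBGGBGBYGZYGZGBBGGBBG  (20 'Y')


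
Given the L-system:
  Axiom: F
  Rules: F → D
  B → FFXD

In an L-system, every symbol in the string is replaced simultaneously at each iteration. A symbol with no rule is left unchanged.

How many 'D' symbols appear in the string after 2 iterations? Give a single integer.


Answer: 1

Derivation:
Step 0: F  (0 'D')
Step 1: D  (1 'D')
Step 2: D  (1 'D')


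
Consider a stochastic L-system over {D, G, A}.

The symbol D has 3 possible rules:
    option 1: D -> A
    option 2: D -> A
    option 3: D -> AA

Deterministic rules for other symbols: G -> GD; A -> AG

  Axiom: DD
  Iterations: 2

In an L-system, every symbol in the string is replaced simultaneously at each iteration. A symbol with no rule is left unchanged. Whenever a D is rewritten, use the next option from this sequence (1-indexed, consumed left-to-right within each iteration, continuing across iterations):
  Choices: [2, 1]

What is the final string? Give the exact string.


Answer: AGAG

Derivation:
Step 0: DD
Step 1: AA  (used choices [2, 1])
Step 2: AGAG  (used choices [])


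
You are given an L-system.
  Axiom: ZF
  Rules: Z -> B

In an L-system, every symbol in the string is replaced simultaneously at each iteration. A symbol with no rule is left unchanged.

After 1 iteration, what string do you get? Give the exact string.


Answer: BF

Derivation:
Step 0: ZF
Step 1: BF


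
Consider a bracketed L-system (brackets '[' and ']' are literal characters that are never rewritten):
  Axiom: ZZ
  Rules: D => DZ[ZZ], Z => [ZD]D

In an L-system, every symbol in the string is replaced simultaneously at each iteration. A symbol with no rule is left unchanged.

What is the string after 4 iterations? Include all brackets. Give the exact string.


Answer: [[[[ZD]DDZ[ZZ]]DZ[ZZ]DZ[ZZ][ZD]D[[ZD]D[ZD]D]]DZ[ZZ][ZD]D[[ZD]D[ZD]D]DZ[ZZ][ZD]D[[ZD]D[ZD]D][[ZD]DDZ[ZZ]]DZ[ZZ][[[ZD]DDZ[ZZ]]DZ[ZZ][[ZD]DDZ[ZZ]]DZ[ZZ]]]DZ[ZZ][ZD]D[[ZD]D[ZD]D][[ZD]DDZ[ZZ]]DZ[ZZ][[[ZD]DDZ[ZZ]]DZ[ZZ][[ZD]DDZ[ZZ]]DZ[ZZ]][[[[ZD]DDZ[ZZ]]DZ[ZZ]DZ[ZZ][ZD]D[[ZD]D[ZD]D]]DZ[ZZ][ZD]D[[ZD]D[ZD]D]DZ[ZZ][ZD]D[[ZD]D[ZD]D][[ZD]DDZ[ZZ]]DZ[ZZ][[[ZD]DDZ[ZZ]]DZ[ZZ][[ZD]DDZ[ZZ]]DZ[ZZ]]]DZ[ZZ][ZD]D[[ZD]D[ZD]D][[ZD]DDZ[ZZ]]DZ[ZZ][[[ZD]DDZ[ZZ]]DZ[ZZ][[ZD]DDZ[ZZ]]DZ[ZZ]]

Derivation:
Step 0: ZZ
Step 1: [ZD]D[ZD]D
Step 2: [[ZD]DDZ[ZZ]]DZ[ZZ][[ZD]DDZ[ZZ]]DZ[ZZ]
Step 3: [[[ZD]DDZ[ZZ]]DZ[ZZ]DZ[ZZ][ZD]D[[ZD]D[ZD]D]]DZ[ZZ][ZD]D[[ZD]D[ZD]D][[[ZD]DDZ[ZZ]]DZ[ZZ]DZ[ZZ][ZD]D[[ZD]D[ZD]D]]DZ[ZZ][ZD]D[[ZD]D[ZD]D]
Step 4: [[[[ZD]DDZ[ZZ]]DZ[ZZ]DZ[ZZ][ZD]D[[ZD]D[ZD]D]]DZ[ZZ][ZD]D[[ZD]D[ZD]D]DZ[ZZ][ZD]D[[ZD]D[ZD]D][[ZD]DDZ[ZZ]]DZ[ZZ][[[ZD]DDZ[ZZ]]DZ[ZZ][[ZD]DDZ[ZZ]]DZ[ZZ]]]DZ[ZZ][ZD]D[[ZD]D[ZD]D][[ZD]DDZ[ZZ]]DZ[ZZ][[[ZD]DDZ[ZZ]]DZ[ZZ][[ZD]DDZ[ZZ]]DZ[ZZ]][[[[ZD]DDZ[ZZ]]DZ[ZZ]DZ[ZZ][ZD]D[[ZD]D[ZD]D]]DZ[ZZ][ZD]D[[ZD]D[ZD]D]DZ[ZZ][ZD]D[[ZD]D[ZD]D][[ZD]DDZ[ZZ]]DZ[ZZ][[[ZD]DDZ[ZZ]]DZ[ZZ][[ZD]DDZ[ZZ]]DZ[ZZ]]]DZ[ZZ][ZD]D[[ZD]D[ZD]D][[ZD]DDZ[ZZ]]DZ[ZZ][[[ZD]DDZ[ZZ]]DZ[ZZ][[ZD]DDZ[ZZ]]DZ[ZZ]]


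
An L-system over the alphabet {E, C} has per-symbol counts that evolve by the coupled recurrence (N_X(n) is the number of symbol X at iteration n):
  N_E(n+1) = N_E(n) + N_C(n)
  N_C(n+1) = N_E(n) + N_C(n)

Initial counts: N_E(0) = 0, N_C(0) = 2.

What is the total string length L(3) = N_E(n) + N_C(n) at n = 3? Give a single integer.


Step 0: N_E=0, N_C=2, L=2
Step 1: N_E=2, N_C=2, L=4
Step 2: N_E=4, N_C=4, L=8
Step 3: N_E=8, N_C=8, L=16

Answer: 16


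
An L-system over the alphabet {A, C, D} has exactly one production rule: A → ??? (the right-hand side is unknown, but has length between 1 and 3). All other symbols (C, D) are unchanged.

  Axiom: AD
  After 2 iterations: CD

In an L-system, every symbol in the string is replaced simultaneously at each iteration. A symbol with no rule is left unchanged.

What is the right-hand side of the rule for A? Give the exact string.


Trying A → C:
  Step 0: AD
  Step 1: CD
  Step 2: CD
Matches the given result.

Answer: C


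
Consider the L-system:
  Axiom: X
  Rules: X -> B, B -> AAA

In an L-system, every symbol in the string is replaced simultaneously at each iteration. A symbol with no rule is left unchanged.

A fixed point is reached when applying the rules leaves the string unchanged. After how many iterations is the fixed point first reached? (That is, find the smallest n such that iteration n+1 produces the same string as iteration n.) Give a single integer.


Step 0: X
Step 1: B
Step 2: AAA
Step 3: AAA  (unchanged — fixed point at step 2)

Answer: 2


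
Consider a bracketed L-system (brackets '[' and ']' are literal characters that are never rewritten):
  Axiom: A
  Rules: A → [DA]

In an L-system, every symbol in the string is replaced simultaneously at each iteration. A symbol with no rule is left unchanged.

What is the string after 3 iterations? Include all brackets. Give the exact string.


Answer: [D[D[DA]]]

Derivation:
Step 0: A
Step 1: [DA]
Step 2: [D[DA]]
Step 3: [D[D[DA]]]


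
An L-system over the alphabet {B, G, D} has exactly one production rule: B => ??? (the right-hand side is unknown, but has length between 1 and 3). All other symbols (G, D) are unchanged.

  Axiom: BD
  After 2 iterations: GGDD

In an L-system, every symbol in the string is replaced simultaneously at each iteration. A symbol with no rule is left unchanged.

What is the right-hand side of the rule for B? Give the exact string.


Answer: GGD

Derivation:
Trying B => GGD:
  Step 0: BD
  Step 1: GGDD
  Step 2: GGDD
Matches the given result.


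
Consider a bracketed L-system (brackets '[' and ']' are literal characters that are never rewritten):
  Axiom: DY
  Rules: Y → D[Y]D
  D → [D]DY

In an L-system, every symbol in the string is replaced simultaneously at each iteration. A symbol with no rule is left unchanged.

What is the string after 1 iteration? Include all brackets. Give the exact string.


Step 0: DY
Step 1: [D]DYD[Y]D

Answer: [D]DYD[Y]D


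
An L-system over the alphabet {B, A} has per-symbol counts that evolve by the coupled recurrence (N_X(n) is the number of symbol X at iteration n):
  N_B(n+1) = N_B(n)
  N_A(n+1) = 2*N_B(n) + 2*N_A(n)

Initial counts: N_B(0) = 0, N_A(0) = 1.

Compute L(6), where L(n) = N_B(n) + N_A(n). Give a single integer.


Answer: 64

Derivation:
Step 0: N_B=0, N_A=1, L=1
Step 1: N_B=0, N_A=2, L=2
Step 2: N_B=0, N_A=4, L=4
Step 3: N_B=0, N_A=8, L=8
Step 4: N_B=0, N_A=16, L=16
Step 5: N_B=0, N_A=32, L=32
Step 6: N_B=0, N_A=64, L=64


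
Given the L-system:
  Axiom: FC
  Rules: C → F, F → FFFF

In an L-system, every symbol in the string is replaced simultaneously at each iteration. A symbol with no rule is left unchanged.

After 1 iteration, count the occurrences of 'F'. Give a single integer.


Step 0: FC  (1 'F')
Step 1: FFFFF  (5 'F')

Answer: 5


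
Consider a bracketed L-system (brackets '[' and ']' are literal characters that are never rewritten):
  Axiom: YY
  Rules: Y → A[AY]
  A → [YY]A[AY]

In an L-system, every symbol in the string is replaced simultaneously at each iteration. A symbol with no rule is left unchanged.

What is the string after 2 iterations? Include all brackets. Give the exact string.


Step 0: YY
Step 1: A[AY]A[AY]
Step 2: [YY]A[AY][[YY]A[AY]A[AY]][YY]A[AY][[YY]A[AY]A[AY]]

Answer: [YY]A[AY][[YY]A[AY]A[AY]][YY]A[AY][[YY]A[AY]A[AY]]


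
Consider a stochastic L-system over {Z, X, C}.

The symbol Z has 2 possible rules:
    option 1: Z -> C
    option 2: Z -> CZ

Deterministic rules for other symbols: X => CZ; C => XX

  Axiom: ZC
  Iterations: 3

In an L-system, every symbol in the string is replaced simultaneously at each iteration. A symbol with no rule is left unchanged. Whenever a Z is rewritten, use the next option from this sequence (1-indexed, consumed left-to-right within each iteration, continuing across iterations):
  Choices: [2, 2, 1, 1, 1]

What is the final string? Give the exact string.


Step 0: ZC
Step 1: CZXX  (used choices [2])
Step 2: XXCZCZCZ  (used choices [2])
Step 3: CZCZXXCXXCXXC  (used choices [1, 1, 1])

Answer: CZCZXXCXXCXXC


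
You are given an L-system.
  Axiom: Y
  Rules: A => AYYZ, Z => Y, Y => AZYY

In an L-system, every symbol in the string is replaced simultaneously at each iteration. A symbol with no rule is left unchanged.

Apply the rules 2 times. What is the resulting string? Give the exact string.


Answer: AYYZYAZYYAZYY

Derivation:
Step 0: Y
Step 1: AZYY
Step 2: AYYZYAZYYAZYY


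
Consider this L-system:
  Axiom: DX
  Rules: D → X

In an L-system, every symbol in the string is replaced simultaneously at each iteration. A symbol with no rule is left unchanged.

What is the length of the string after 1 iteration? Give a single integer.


Answer: 2

Derivation:
Step 0: length = 2
Step 1: length = 2


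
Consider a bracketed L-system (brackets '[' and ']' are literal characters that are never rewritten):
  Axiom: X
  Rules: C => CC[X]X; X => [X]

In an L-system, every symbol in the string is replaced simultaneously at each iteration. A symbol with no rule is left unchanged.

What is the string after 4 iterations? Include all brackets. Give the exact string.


Answer: [[[[X]]]]

Derivation:
Step 0: X
Step 1: [X]
Step 2: [[X]]
Step 3: [[[X]]]
Step 4: [[[[X]]]]


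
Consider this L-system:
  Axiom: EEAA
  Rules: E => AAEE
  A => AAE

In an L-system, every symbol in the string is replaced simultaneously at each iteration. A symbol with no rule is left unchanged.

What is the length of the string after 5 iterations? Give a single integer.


Answer: 1912

Derivation:
Step 0: length = 4
Step 1: length = 14
Step 2: length = 48
Step 3: length = 164
Step 4: length = 560
Step 5: length = 1912


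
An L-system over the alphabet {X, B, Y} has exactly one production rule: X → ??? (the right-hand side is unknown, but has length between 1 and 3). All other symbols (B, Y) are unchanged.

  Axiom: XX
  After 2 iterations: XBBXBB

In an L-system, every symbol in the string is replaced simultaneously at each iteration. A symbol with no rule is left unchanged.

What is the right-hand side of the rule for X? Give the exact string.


Answer: XB

Derivation:
Trying X → XB:
  Step 0: XX
  Step 1: XBXB
  Step 2: XBBXBB
Matches the given result.


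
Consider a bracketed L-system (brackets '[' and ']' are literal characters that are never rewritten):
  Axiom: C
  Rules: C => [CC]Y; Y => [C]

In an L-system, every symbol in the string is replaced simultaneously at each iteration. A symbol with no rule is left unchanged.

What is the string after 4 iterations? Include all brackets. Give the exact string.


Step 0: C
Step 1: [CC]Y
Step 2: [[CC]Y[CC]Y][C]
Step 3: [[[CC]Y[CC]Y][C][[CC]Y[CC]Y][C]][[CC]Y]
Step 4: [[[[CC]Y[CC]Y][C][[CC]Y[CC]Y][C]][[CC]Y][[[CC]Y[CC]Y][C][[CC]Y[CC]Y][C]][[CC]Y]][[[CC]Y[CC]Y][C]]

Answer: [[[[CC]Y[CC]Y][C][[CC]Y[CC]Y][C]][[CC]Y][[[CC]Y[CC]Y][C][[CC]Y[CC]Y][C]][[CC]Y]][[[CC]Y[CC]Y][C]]


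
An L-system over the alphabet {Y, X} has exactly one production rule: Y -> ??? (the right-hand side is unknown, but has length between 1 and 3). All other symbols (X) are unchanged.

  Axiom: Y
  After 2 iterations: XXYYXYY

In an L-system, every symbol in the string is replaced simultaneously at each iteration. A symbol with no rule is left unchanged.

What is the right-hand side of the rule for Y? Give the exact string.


Trying Y -> XYY:
  Step 0: Y
  Step 1: XYY
  Step 2: XXYYXYY
Matches the given result.

Answer: XYY


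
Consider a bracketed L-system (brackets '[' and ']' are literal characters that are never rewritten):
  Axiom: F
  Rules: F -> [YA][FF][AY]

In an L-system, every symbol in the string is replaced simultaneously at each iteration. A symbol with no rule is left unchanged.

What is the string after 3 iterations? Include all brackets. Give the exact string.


Answer: [YA][[YA][[YA][FF][AY][YA][FF][AY]][AY][YA][[YA][FF][AY][YA][FF][AY]][AY]][AY]

Derivation:
Step 0: F
Step 1: [YA][FF][AY]
Step 2: [YA][[YA][FF][AY][YA][FF][AY]][AY]
Step 3: [YA][[YA][[YA][FF][AY][YA][FF][AY]][AY][YA][[YA][FF][AY][YA][FF][AY]][AY]][AY]


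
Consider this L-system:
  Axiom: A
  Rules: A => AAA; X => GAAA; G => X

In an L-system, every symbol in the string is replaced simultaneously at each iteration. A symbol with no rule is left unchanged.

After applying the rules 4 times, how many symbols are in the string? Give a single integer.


Step 0: length = 1
Step 1: length = 3
Step 2: length = 9
Step 3: length = 27
Step 4: length = 81

Answer: 81


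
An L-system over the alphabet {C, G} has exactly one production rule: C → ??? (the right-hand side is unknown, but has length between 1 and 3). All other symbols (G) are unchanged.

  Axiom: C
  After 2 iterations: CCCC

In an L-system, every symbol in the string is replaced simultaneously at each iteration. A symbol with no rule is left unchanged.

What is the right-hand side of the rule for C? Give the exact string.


Trying C → CC:
  Step 0: C
  Step 1: CC
  Step 2: CCCC
Matches the given result.

Answer: CC


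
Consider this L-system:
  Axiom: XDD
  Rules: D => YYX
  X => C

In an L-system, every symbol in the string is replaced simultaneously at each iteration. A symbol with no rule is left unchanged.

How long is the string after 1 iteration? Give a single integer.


Step 0: length = 3
Step 1: length = 7

Answer: 7


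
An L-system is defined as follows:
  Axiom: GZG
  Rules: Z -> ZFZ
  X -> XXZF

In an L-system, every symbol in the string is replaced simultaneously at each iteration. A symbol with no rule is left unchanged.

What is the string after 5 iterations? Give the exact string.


Step 0: GZG
Step 1: GZFZG
Step 2: GZFZFZFZG
Step 3: GZFZFZFZFZFZFZFZG
Step 4: GZFZFZFZFZFZFZFZFZFZFZFZFZFZFZFZG
Step 5: GZFZFZFZFZFZFZFZFZFZFZFZFZFZFZFZFZFZFZFZFZFZFZFZFZFZFZFZFZFZFZFZG

Answer: GZFZFZFZFZFZFZFZFZFZFZFZFZFZFZFZFZFZFZFZFZFZFZFZFZFZFZFZFZFZFZFZG


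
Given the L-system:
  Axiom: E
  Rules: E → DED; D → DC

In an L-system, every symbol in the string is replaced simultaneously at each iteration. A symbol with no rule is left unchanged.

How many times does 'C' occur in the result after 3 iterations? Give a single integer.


Step 0: E  (0 'C')
Step 1: DED  (0 'C')
Step 2: DCDEDDC  (2 'C')
Step 3: DCCDCDEDDCDCC  (6 'C')

Answer: 6


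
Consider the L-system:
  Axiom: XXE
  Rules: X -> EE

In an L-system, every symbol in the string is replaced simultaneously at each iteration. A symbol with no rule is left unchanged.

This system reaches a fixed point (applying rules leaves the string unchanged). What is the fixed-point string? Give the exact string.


Step 0: XXE
Step 1: EEEEE
Step 2: EEEEE  (unchanged — fixed point at step 1)

Answer: EEEEE


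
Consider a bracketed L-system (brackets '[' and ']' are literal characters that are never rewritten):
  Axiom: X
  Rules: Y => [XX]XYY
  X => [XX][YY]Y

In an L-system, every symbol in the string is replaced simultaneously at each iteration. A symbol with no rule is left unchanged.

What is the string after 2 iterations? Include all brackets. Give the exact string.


Step 0: X
Step 1: [XX][YY]Y
Step 2: [[XX][YY]Y[XX][YY]Y][[XX]XYY[XX]XYY][XX]XYY

Answer: [[XX][YY]Y[XX][YY]Y][[XX]XYY[XX]XYY][XX]XYY


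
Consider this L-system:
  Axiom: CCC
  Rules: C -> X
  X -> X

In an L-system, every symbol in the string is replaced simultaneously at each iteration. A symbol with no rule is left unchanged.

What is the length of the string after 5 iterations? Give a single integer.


Answer: 3

Derivation:
Step 0: length = 3
Step 1: length = 3
Step 2: length = 3
Step 3: length = 3
Step 4: length = 3
Step 5: length = 3


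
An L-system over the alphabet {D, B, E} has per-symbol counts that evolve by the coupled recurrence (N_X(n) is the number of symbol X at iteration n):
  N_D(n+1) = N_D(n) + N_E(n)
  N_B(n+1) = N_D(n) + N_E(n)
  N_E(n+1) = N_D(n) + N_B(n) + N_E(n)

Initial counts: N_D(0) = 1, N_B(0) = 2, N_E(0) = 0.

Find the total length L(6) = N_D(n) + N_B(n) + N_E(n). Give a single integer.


Answer: 437

Derivation:
Step 0: N_D=1, N_B=2, N_E=0, L=3
Step 1: N_D=1, N_B=1, N_E=3, L=5
Step 2: N_D=4, N_B=4, N_E=5, L=13
Step 3: N_D=9, N_B=9, N_E=13, L=31
Step 4: N_D=22, N_B=22, N_E=31, L=75
Step 5: N_D=53, N_B=53, N_E=75, L=181
Step 6: N_D=128, N_B=128, N_E=181, L=437


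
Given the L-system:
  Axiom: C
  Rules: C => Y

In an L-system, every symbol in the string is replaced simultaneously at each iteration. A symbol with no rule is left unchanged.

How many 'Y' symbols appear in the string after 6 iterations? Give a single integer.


Answer: 1

Derivation:
Step 0: C  (0 'Y')
Step 1: Y  (1 'Y')
Step 2: Y  (1 'Y')
Step 3: Y  (1 'Y')
Step 4: Y  (1 'Y')
Step 5: Y  (1 'Y')
Step 6: Y  (1 'Y')


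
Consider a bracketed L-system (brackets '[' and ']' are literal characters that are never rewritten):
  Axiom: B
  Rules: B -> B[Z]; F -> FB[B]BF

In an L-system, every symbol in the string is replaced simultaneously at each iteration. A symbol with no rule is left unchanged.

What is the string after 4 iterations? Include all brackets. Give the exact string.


Step 0: B
Step 1: B[Z]
Step 2: B[Z][Z]
Step 3: B[Z][Z][Z]
Step 4: B[Z][Z][Z][Z]

Answer: B[Z][Z][Z][Z]


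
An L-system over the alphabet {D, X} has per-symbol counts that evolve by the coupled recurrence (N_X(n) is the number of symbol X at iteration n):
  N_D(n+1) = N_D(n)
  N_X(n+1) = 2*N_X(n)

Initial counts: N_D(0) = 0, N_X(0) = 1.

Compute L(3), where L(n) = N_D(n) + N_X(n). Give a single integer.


Step 0: N_D=0, N_X=1, L=1
Step 1: N_D=0, N_X=2, L=2
Step 2: N_D=0, N_X=4, L=4
Step 3: N_D=0, N_X=8, L=8

Answer: 8


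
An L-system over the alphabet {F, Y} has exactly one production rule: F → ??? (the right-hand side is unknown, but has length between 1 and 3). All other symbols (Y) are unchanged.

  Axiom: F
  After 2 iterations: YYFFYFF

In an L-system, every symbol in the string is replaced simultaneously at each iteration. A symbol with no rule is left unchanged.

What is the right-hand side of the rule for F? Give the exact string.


Answer: YFF

Derivation:
Trying F → YFF:
  Step 0: F
  Step 1: YFF
  Step 2: YYFFYFF
Matches the given result.


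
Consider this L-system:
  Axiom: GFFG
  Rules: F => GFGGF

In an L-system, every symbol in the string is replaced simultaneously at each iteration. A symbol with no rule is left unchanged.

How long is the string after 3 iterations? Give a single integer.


Step 0: length = 4
Step 1: length = 12
Step 2: length = 28
Step 3: length = 60

Answer: 60


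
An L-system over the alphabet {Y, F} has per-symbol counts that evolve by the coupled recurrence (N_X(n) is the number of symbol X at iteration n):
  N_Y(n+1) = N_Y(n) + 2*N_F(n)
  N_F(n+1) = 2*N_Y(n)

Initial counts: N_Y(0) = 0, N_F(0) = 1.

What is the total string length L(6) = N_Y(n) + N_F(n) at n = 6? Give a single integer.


Step 0: N_Y=0, N_F=1, L=1
Step 1: N_Y=2, N_F=0, L=2
Step 2: N_Y=2, N_F=4, L=6
Step 3: N_Y=10, N_F=4, L=14
Step 4: N_Y=18, N_F=20, L=38
Step 5: N_Y=58, N_F=36, L=94
Step 6: N_Y=130, N_F=116, L=246

Answer: 246


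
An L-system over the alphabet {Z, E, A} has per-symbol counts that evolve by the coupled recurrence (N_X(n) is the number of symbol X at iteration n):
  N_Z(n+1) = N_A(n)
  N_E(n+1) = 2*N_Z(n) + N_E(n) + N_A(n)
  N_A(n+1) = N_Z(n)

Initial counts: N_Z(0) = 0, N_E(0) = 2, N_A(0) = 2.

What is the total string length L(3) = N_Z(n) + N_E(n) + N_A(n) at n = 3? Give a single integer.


Step 0: N_Z=0, N_E=2, N_A=2, L=4
Step 1: N_Z=2, N_E=4, N_A=0, L=6
Step 2: N_Z=0, N_E=8, N_A=2, L=10
Step 3: N_Z=2, N_E=10, N_A=0, L=12

Answer: 12
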